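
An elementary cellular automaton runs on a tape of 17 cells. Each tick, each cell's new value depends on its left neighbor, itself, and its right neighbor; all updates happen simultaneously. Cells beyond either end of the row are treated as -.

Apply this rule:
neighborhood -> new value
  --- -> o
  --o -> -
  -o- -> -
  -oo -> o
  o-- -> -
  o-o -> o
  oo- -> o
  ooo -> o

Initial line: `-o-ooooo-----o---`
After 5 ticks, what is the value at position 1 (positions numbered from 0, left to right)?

o

--oooooo-ooo---oo
o-oooooooooo-o-oo
-oooooooooooo-ooo
-oooooooooooooooo
-oooooooooooooooo
position 1 holds o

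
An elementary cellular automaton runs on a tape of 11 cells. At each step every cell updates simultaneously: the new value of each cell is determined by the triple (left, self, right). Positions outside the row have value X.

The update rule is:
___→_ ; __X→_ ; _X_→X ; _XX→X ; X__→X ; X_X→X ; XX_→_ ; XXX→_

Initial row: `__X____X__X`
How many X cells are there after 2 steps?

X_XX___XX_X
_XX_X__X_XX
count of X: 6

6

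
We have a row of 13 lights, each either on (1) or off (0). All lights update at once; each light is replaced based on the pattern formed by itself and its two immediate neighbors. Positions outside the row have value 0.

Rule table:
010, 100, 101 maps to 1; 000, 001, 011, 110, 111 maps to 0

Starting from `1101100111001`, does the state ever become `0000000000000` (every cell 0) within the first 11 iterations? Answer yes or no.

iteration 1: 0010010000101
iteration 2: 0011011000111
iteration 3: 0000100100000
iteration 4: 0000110110000
iteration 5: 0000001001000
iteration 6: 0000001101100
iteration 7: 0000000010010
iteration 8: 0000000011011
iteration 9: 0000000000100
iteration 10: 0000000000110
iteration 11: 0000000000001
iteration 11 is 0000000000001, still not uniform 0

no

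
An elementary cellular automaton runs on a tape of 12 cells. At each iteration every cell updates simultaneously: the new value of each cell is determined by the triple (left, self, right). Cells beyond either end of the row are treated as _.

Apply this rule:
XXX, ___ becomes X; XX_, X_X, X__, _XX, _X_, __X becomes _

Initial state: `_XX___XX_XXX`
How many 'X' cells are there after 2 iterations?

____X_____X_
XXX___XXX___
count of X: 6

6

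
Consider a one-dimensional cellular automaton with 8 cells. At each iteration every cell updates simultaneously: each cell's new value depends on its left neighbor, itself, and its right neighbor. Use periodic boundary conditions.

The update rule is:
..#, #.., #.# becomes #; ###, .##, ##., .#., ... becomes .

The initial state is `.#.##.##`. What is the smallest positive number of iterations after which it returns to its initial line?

2

#.#..#..
.#.##.##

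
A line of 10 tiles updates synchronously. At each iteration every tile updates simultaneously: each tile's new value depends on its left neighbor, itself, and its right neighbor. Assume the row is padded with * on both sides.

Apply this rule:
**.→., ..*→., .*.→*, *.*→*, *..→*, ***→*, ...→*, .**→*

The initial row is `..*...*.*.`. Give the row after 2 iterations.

*.***.****
.***.*****

.***.*****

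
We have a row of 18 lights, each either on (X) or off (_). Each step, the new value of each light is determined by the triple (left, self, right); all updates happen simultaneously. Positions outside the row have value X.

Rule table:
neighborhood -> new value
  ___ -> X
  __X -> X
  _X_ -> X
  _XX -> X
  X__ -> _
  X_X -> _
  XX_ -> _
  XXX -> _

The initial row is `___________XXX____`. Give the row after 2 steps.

_X___________XXX__

_XXXXXXXXXXX___XXX
_X___________XXX__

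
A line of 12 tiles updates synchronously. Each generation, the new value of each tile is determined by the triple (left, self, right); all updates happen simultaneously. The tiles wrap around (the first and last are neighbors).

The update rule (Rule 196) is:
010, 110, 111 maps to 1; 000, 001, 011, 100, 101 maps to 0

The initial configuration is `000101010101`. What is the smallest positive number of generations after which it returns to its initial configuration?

1

000101010101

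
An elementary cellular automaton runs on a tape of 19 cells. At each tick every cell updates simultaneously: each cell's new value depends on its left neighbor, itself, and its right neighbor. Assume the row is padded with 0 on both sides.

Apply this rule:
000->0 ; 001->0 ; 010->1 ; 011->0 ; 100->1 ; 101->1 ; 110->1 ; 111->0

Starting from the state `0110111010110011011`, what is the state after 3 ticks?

0000110000110110001

0011001111011001101
0001100001101100111
0000110000110110001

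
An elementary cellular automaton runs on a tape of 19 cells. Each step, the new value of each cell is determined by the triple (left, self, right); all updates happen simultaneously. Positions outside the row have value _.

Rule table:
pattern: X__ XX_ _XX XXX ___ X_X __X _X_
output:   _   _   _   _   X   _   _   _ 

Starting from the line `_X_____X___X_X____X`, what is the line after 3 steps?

step 1: ___XXX___X_____XX__
step 2: XX_____X___XXX____X
step 3: ___XXX___X_____XX__

___XXX___X_____XX__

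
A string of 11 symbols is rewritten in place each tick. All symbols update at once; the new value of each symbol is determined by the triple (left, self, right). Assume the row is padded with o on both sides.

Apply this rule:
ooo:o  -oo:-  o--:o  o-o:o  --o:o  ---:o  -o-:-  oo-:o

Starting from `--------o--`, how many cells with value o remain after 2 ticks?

10

tick 1: oooooooo-oo
tick 2: ooooooooo-o
count of o: 10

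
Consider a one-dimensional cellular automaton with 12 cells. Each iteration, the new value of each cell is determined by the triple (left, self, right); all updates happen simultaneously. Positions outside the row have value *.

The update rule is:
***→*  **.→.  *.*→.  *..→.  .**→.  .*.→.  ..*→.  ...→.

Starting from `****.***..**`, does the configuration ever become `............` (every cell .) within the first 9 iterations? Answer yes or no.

yes

iteration 1: ***...*....*
iteration 2: **..........
iteration 3: *...........
iteration 4: ............
all cells are . at iteration 4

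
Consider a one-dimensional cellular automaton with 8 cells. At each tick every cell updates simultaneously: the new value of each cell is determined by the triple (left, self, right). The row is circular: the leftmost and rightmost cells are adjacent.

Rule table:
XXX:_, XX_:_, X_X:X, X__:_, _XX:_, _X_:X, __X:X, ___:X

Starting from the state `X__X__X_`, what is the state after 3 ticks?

X_XX_XXX
_X__X___
XX_XX_XX

XX_XX_XX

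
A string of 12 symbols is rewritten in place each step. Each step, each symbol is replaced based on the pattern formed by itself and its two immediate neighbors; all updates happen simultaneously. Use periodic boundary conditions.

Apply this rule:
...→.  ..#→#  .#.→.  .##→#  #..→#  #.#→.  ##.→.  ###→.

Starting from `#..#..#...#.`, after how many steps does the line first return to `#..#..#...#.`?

step 1: .##.##.#.#..
step 2: ##..#.....#.
step 3: #.##.#...#..
step 4: ..#...#.#.##
step 5: ##.#.#....#.
step 6: #.....#..#..
step 7: .#...#.##.##
step 8: ..#.#..#..#.
step 9: .#...##.##.#
step 10: ..#.##..#...
step 11: .#..#.##.#..
step 12: #.##..#...#.
step 13: ..#.##.#.#..
step 14: .#..#.....#.
step 15: #.##.#...#.#
step 16: ..#...#.#..#
step 17: ##.#.#...##.
step 18: #.....#.##..
step 19: .#...#..#.##
step 20: ..#.#.##..#.
step 21: .#....#.##.#
step 22: ..#..#..#...
step 23: .#.##.##.#..
step 24: #..#..#...#.

24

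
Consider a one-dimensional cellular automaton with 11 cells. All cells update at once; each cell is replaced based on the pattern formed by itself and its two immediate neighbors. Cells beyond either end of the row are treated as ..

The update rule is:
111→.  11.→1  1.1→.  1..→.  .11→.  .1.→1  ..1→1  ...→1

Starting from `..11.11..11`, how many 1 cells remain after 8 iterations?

6

11.1..1.1.1
.1.1.11.1.1
11.1..1.1.1  (repeats iteration 1; period 2)
iteration 8: .1.1.11.1.1
count of 1: 6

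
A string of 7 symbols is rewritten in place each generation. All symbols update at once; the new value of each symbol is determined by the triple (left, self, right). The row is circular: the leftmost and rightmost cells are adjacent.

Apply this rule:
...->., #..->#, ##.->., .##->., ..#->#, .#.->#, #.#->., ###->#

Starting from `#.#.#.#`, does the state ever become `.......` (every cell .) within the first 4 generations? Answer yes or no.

no

..#.#..
.##.##.
#.....#
.#...#.
generation 4 is .#...#., still not uniform .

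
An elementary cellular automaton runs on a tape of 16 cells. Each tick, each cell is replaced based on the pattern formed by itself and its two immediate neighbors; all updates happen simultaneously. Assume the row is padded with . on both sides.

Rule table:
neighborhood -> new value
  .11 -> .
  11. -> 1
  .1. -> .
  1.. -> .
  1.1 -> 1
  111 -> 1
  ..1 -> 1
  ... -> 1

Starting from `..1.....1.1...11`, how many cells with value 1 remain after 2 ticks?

9

tick 1: 11..1111.1..11.1
tick 2: .1.1.1111..1.11.
count of 1: 9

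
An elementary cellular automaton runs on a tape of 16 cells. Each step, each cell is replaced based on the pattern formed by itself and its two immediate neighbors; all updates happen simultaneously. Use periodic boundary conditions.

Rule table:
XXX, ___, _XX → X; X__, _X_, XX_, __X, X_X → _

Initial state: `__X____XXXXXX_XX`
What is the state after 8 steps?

__XX_XXXXXXX__XX

____XX_XXXXX__X_
XXX_X__XXXX_____
XX_____XXX__XXX_
X__XXX_XX___XX__
___XX__X__X_X___
XX_X__________XX
X____XXXXXXXX_XX
__XX_XXXXXXX__XX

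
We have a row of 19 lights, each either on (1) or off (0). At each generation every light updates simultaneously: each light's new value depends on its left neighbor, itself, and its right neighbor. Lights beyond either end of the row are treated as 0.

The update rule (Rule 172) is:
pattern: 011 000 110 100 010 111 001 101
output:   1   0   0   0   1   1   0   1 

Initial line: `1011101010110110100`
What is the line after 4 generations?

1011111101101100000

1111011111101101100
1110111111011011000
1101111110110110000
1011111101101100000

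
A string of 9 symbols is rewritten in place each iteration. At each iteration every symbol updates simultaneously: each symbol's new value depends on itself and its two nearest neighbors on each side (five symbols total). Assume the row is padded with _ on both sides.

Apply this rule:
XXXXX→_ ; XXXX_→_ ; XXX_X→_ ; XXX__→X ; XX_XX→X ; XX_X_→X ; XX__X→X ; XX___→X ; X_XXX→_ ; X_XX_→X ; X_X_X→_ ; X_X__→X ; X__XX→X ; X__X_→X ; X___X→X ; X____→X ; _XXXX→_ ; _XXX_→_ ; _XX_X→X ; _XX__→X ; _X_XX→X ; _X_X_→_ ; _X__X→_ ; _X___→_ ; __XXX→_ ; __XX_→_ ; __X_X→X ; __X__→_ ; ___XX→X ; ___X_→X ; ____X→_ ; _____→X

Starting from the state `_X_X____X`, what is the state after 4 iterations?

XX_X_X_X_
_XX____X_
X_XXX_X__
XX___XX_X

XX___XX_X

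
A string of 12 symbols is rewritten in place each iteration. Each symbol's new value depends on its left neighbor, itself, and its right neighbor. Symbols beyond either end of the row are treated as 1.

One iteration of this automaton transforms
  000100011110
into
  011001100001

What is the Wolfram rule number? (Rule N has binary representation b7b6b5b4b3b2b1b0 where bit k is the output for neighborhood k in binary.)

position 8: 111 → 0  (bit 7 = 0)
position 10: 110 → 0  (bit 6 = 0)
position 11: 101 → 1  (bit 5 = 1)
position 0: 100 → 0  (bit 4 = 0)
position 7: 011 → 0  (bit 3 = 0)
position 3: 010 → 0  (bit 2 = 0)
position 2: 001 → 1  (bit 1 = 1)
position 1: 000 → 1  (bit 0 = 1)
bits b7..b0 = 00100011 = 35

35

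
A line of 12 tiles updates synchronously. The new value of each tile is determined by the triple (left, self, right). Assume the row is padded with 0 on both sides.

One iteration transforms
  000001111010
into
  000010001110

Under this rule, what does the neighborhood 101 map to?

1

At position 9 the neighborhood is 101; the next row has 1 there.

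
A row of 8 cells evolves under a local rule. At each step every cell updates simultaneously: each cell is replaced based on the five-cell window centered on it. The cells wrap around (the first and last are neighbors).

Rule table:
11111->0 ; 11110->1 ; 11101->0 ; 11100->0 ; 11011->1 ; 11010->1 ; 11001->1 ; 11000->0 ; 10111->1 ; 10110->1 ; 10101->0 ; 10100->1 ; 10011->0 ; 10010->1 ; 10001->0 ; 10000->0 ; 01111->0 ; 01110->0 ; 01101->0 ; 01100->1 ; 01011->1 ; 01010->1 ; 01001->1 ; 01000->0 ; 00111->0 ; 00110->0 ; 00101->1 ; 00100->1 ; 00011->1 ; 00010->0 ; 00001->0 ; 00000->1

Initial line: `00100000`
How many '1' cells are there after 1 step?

4

00100111
count of 1: 4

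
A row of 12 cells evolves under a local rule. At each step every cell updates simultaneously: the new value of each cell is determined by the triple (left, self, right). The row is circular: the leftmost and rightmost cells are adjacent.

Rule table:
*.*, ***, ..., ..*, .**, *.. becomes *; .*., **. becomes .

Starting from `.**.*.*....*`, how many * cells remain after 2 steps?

step 1: **.*.*.****.
step 2: *.*.*.****.*
count of *: 8

8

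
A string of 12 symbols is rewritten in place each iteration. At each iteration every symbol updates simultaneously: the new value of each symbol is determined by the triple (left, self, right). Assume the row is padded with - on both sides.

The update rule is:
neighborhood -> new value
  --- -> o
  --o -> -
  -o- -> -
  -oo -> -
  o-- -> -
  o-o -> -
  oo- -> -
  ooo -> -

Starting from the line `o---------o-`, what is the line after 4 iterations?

--ooooooo---
o---------oo
--ooooooo---  (repeats iteration 1; period 2)
iteration 4: o---------oo

o---------oo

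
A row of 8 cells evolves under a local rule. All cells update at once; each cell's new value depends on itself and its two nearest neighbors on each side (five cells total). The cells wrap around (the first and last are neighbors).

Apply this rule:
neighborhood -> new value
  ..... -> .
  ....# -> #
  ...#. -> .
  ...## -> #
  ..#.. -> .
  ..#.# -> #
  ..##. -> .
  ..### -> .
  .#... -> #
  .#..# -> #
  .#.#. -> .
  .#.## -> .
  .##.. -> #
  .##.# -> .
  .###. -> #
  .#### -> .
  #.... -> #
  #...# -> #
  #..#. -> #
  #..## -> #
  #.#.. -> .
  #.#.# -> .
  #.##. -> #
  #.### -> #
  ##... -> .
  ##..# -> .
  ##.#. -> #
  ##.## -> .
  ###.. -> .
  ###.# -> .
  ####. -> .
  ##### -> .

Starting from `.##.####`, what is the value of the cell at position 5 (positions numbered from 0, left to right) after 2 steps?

step 1: .#..#...
step 2: ..##.###
position 5 holds #

#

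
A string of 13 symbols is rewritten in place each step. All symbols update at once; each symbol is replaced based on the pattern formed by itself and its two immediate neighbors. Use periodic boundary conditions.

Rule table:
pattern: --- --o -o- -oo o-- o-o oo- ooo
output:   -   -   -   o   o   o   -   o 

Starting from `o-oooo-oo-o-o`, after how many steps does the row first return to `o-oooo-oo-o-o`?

-oooo-oo-o-oo
oooo-oo-o-oo-
ooo-oo-o-oo-o
oo-oo-o-oo-oo
o-oo-o-oo-ooo
-oo-o-oo-oooo
oo-o-oo-oooo-
o-o-oo-oooo-o
-o-oo-oooo-oo
o-oo-oooo-oo-
-oo-oooo-oo-o
oo-oooo-oo-o-
o-oooo-oo-o-o

13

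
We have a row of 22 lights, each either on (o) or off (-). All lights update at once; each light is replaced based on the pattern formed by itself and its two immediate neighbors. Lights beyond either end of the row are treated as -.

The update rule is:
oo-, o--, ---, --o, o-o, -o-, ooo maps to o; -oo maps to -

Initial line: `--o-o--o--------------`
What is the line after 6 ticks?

o-oo-ooooooooooooooooo

tick 1: oooooooooooooooooooooo
tick 2: -ooooooooooooooooooooo
tick 3: o-oooooooooooooooooooo
tick 4: oo-ooooooooooooooooooo
tick 5: -oo-oooooooooooooooooo
tick 6: o-oo-ooooooooooooooooo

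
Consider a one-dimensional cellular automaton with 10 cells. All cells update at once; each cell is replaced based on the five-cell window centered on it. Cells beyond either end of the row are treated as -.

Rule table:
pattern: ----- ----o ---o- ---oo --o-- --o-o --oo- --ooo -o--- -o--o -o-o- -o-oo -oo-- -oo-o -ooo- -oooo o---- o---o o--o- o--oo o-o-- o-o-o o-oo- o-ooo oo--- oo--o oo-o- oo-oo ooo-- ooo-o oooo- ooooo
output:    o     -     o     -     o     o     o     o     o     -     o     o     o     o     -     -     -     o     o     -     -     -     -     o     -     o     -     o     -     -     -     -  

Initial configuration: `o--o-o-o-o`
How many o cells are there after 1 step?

6

step 1: o-ooo-o-o-
count of o: 6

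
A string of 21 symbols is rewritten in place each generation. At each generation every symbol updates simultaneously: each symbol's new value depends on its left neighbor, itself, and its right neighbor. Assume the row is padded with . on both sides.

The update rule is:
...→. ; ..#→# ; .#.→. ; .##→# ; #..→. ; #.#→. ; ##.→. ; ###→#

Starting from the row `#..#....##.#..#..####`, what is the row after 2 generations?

.#....##....#..####..

generation 1: ..#....##....#..####.
generation 2: .#....##....#..####..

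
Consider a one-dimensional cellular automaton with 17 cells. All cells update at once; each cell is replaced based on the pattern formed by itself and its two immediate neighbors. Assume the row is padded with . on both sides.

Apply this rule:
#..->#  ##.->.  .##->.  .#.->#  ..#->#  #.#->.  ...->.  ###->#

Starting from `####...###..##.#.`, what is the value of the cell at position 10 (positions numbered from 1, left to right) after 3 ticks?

tick 1: .##.#.#.#.##...##
tick 2: #...#.#.#...#.#..
tick 3: ##.##.#.##.##.##.
position 10 holds #

#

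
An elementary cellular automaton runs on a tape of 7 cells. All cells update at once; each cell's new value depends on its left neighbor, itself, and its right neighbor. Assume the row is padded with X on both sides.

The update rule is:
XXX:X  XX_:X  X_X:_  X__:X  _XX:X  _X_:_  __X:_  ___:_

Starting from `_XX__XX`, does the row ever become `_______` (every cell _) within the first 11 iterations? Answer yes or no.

_XXX_XX
_XXX_XX  (fixed point — unchanged through iteration 11)
iteration 11 is _XXX_XX, still not uniform _

no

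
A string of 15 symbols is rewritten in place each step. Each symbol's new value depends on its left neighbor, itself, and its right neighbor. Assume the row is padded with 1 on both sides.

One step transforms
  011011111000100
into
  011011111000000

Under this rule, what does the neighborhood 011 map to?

1

At position 1 the neighborhood is 011; the next row has 1 there.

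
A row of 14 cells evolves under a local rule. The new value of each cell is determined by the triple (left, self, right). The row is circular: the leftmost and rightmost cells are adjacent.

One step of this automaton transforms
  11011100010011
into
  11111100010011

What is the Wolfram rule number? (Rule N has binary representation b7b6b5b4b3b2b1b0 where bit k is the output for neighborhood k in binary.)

position 0: 111 → 1  (bit 7 = 1)
position 1: 110 → 1  (bit 6 = 1)
position 2: 101 → 1  (bit 5 = 1)
position 6: 100 → 0  (bit 4 = 0)
position 3: 011 → 1  (bit 3 = 1)
position 9: 010 → 1  (bit 2 = 1)
position 8: 001 → 0  (bit 1 = 0)
position 7: 000 → 0  (bit 0 = 0)
bits b7..b0 = 11101100 = 236

236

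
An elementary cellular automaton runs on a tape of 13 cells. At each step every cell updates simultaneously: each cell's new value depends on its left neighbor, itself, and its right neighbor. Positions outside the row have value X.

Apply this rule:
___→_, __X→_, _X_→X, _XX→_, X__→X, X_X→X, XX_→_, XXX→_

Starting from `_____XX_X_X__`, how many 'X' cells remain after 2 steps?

X______XXXXX_
_X__________X
count of X: 2

2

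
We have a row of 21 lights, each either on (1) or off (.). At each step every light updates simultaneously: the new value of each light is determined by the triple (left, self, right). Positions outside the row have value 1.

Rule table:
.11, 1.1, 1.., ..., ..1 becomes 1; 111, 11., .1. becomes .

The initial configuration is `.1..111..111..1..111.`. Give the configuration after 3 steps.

11.111..111..11.111..

1.111..111..11.111..1
.11..111..111.11..111
11.111..111..11.111..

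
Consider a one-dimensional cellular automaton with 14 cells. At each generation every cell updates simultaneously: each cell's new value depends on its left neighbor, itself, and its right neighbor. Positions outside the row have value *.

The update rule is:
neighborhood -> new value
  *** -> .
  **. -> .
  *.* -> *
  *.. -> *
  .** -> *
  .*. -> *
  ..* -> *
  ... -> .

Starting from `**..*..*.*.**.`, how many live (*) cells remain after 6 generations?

..**********.*
***.........**
...*.......**.
*.***.....**.*
.**..*...**.**
**.****.**.**.
count of *: 10

10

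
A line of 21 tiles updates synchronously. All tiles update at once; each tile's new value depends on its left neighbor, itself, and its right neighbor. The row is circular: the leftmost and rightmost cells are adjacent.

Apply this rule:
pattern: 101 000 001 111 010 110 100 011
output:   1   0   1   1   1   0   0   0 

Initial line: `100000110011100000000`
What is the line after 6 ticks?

tick 1: 100001000101000000001
tick 2: 000011001111000000010
tick 3: 000100010110000000110
tick 4: 001100111000000001000
tick 5: 010001010000000011000
tick 6: 110011110000000100000

110011110000000100000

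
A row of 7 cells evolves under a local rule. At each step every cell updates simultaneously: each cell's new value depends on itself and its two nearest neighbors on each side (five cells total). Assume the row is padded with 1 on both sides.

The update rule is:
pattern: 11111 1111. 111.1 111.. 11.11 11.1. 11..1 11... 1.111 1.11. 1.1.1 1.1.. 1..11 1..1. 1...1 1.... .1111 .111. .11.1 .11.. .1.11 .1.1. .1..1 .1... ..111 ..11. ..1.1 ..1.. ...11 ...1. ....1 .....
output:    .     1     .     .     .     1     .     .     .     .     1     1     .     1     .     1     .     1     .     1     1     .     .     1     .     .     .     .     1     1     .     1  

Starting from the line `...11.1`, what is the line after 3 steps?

111....

..1....
.1.11.1
111....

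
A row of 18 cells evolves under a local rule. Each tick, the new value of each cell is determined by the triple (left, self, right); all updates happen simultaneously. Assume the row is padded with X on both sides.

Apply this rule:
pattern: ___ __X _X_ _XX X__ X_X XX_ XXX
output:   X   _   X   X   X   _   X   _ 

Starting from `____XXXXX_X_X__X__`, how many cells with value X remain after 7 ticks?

tick 1: XXX_X___X_X_XX_XX_
tick 2: __X_XXX_X_X_XX_XX_
tick 3: X_X_X_X_X_X_XX_XX_
tick 4: X_X_X_X_X_X_XX_XX_  (fixed point — unchanged through tick 7)
count of X: 10

10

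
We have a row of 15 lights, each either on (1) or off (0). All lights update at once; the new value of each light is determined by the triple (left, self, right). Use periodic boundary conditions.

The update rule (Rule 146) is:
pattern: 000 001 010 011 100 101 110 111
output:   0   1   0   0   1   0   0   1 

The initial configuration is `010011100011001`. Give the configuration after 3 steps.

001101010100110
010000000011001
001000000100110

001000000100110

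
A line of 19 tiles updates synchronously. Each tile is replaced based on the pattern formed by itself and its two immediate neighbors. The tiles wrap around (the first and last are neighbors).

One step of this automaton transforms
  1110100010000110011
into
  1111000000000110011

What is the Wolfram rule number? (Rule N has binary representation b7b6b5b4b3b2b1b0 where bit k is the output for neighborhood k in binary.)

position 0: 111 → 1  (bit 7 = 1)
position 2: 110 → 1  (bit 6 = 1)
position 3: 101 → 1  (bit 5 = 1)
position 5: 100 → 0  (bit 4 = 0)
position 13: 011 → 1  (bit 3 = 1)
position 4: 010 → 0  (bit 2 = 0)
position 7: 001 → 0  (bit 1 = 0)
position 6: 000 → 0  (bit 0 = 0)
bits b7..b0 = 11101000 = 232

232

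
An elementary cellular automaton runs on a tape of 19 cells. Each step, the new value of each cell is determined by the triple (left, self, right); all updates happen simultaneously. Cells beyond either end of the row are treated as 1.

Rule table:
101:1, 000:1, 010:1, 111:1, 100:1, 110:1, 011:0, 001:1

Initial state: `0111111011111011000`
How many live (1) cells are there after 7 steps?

17

1011111101111101111
1101111110111110111
1110111111011111011
1111011111101111101
1111101111110111110
1111110111111011111
1111111011111101111
count of 1: 17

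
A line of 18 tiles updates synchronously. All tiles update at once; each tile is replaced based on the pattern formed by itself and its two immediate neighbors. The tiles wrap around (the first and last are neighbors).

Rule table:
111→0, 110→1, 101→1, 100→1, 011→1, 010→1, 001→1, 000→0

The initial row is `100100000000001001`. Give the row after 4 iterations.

111110000000011111
000011000000110000
000111100001111000
001100110011001100

001100110011001100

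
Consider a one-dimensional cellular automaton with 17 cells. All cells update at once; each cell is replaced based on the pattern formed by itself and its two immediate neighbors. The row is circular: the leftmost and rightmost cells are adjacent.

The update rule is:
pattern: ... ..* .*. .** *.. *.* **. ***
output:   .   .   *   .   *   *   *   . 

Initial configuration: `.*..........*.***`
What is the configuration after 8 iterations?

..**....**.......

***.........**..*
..**.........**..
...**.........**.
....**.........**
*....**.........*
**....**.........
.**....**........
..**....**.......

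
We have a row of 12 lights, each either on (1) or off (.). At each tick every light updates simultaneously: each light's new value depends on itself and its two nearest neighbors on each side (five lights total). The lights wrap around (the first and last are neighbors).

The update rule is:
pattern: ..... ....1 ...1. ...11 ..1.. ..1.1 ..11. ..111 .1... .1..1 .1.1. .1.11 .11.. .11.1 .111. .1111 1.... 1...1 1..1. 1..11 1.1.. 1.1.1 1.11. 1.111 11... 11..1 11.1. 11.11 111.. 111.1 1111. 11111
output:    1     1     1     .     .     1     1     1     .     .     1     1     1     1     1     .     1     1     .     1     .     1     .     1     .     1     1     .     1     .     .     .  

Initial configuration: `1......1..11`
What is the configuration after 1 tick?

1.11111..111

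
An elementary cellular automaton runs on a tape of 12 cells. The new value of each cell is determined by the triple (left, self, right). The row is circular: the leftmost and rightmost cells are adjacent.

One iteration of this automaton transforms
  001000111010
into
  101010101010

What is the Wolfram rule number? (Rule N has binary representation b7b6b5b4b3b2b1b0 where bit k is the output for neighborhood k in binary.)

77

position 7: 111 → 0  (bit 7 = 0)
position 8: 110 → 1  (bit 6 = 1)
position 9: 101 → 0  (bit 5 = 0)
position 3: 100 → 0  (bit 4 = 0)
position 6: 011 → 1  (bit 3 = 1)
position 2: 010 → 1  (bit 2 = 1)
position 1: 001 → 0  (bit 1 = 0)
position 0: 000 → 1  (bit 0 = 1)
bits b7..b0 = 01001101 = 77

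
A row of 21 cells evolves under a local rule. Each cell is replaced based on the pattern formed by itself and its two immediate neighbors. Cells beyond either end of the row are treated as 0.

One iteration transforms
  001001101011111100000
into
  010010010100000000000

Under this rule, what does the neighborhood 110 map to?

0

At position 6 the neighborhood is 110; the next row has 0 there.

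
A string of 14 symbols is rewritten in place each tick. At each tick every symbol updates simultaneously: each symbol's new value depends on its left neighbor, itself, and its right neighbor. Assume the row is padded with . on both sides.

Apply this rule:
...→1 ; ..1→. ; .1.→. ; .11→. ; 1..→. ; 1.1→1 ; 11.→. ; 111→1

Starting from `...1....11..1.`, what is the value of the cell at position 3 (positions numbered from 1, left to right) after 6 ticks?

tick 1: 11...11.......
tick 2: ...1....111111
tick 3: 11...11..1111.
tick 4: ...1......11..
tick 5: 11...1111....1
tick 6: ...1..11..11..
position 3 holds .

.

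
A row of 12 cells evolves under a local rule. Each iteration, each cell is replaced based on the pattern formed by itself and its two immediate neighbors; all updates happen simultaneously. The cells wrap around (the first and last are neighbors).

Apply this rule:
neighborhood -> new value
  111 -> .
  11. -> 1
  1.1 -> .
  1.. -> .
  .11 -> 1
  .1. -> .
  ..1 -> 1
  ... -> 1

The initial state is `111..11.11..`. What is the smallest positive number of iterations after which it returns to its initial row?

24

1.1.111.11.1
1...1.1.11.1
1.11....11.1
1.11.11111.1
1.11.1...1.1
1.11...11..1
1.11.1111.11
1.11.1..1.1.
..11...1....
1111.11..111
...1.11.11..
111..11.11.1
..1.111.11.1
.1..1.1.11..
1..1....11.1
1.1..11111.1
1...11...1.1
1.1111.11..1
1.1..1.11.11
1...1..11.1.
..11..111...
1111.11.1.11
...1.11...1.
111..11.11..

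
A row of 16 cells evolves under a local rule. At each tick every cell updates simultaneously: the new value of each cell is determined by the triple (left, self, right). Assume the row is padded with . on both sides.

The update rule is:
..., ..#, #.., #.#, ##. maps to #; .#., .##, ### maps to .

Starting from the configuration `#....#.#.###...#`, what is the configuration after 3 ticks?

.###.##.#.####.#

.####.#.#..####.
#...##.#.##...##
.###.##.#.####.#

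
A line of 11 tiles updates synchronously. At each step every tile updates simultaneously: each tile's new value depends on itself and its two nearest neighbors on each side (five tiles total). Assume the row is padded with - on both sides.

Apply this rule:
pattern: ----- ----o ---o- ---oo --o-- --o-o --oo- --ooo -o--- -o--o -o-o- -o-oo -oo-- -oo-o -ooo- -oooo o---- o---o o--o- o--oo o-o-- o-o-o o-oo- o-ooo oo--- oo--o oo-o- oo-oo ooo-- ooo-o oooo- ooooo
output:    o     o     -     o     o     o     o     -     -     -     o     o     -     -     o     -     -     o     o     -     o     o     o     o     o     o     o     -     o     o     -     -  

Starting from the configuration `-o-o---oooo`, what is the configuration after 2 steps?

-ooo-oo---o
o-oo-o-oo-o

o-oo-o-oo-o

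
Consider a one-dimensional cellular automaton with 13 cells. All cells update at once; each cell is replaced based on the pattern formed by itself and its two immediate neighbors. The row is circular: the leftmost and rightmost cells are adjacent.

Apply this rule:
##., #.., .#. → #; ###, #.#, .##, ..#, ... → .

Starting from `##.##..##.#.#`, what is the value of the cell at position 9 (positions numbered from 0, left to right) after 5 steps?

.#..##..#.#..
.##..##.#.##.
..##..#.#..##
#..##.#.##..#
##..#.#..##..
position 9 holds #

#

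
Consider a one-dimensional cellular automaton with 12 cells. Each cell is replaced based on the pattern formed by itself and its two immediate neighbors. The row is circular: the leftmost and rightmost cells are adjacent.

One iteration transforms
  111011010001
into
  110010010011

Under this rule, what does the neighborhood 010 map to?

1

At position 7 the neighborhood is 010; the next row has 1 there.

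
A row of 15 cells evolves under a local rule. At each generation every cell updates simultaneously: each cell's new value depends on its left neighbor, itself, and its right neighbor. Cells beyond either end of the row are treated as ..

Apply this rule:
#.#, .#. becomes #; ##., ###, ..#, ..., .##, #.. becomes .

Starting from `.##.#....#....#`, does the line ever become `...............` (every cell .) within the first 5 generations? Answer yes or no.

...##....#....#
.........#....#
.........#....#  (fixed point — unchanged through generation 5)
generation 5 is .........#....#, still not uniform .

no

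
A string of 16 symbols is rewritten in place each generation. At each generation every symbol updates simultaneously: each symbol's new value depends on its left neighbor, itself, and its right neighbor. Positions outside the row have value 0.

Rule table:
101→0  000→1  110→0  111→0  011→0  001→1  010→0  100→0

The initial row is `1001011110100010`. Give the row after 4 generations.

0010000000001100
1100111111110001
0001000000000110
1110011111111000

1110011111111000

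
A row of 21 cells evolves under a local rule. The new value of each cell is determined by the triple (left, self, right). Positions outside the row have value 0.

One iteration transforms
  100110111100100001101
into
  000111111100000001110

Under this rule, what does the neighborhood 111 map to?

1

At position 7 the neighborhood is 111; the next row has 1 there.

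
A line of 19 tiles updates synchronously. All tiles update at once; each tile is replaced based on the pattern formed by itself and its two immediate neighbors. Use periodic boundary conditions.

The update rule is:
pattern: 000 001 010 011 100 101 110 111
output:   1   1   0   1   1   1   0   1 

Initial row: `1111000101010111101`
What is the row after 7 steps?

1110111010101111011
1101110101011110111
1011101010111101111
0111010101111011111
1110101011110111110
1101010111101111101
1010101111011111011

1010101111011111011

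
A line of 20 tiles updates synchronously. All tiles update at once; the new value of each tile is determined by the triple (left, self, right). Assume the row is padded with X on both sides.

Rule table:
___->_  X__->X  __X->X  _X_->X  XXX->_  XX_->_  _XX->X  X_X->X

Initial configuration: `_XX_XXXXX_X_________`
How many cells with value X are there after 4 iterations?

8

XX_XX____XXX_______X
__XX_X__XX__X_____XX
XXX_XXXXX_XXXX___XX_
___XX____XX___X_XX_X
count of X: 8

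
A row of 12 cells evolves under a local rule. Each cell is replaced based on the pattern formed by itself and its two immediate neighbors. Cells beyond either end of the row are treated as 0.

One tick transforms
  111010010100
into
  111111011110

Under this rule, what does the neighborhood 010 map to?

1

At position 4 the neighborhood is 010; the next row has 1 there.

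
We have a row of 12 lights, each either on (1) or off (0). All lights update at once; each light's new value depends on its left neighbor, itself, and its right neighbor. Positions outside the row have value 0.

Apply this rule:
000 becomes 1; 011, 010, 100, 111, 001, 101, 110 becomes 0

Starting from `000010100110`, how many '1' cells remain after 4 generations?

generation 1: 111000000000
generation 2: 000011111111
generation 3: 111000000000  (repeats generation 1; period 2)
generation 4: 000011111111
count of 1: 8

8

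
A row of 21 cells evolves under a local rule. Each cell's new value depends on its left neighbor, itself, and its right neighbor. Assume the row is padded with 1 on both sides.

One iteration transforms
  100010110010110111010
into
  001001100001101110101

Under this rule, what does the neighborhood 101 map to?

1

At position 5 the neighborhood is 101; the next row has 1 there.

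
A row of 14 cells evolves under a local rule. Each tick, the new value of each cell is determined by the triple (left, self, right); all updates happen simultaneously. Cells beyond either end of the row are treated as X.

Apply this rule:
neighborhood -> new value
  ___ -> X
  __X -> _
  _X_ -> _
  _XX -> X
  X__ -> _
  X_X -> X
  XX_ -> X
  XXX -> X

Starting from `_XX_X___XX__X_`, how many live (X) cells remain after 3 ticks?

11

tick 1: XXXX__X_XX___X
tick 2: XXXX___XXX_X_X
tick 3: XXXX_X_XXXX_XX
count of X: 11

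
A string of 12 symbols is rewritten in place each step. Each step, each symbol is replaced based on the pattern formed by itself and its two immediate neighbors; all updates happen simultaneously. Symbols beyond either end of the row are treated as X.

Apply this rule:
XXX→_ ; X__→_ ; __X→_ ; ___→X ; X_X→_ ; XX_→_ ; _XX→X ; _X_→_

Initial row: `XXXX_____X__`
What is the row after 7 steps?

_XXX_____XX_

_____XXX____
_XXX_X___XX_
_X_____X_X__
___XXX______
_X_X___XXXX_
_____X_X____
_XXX_____XX_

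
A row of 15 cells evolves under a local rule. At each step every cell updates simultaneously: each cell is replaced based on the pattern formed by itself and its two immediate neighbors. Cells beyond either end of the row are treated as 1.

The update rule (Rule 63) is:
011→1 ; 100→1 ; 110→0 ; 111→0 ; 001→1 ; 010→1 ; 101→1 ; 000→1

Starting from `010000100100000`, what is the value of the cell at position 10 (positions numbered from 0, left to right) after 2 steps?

step 1: 111111111111111
step 2: 000000000000000
position 10 holds 0

0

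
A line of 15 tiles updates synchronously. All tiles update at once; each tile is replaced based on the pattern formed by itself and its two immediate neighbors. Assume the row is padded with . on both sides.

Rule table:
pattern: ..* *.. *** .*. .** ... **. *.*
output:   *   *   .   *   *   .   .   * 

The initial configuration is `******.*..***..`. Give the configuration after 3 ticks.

tick 1: *.....*****..*.
tick 2: **...**....****
tick 3: *.*.**.*..**...

*.*.**.*..**...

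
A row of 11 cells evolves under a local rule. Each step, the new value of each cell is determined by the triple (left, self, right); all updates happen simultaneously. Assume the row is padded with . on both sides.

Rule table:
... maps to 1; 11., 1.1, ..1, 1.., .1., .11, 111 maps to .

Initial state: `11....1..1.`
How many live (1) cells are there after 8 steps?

...11......
11....11111
...11......  (repeats step 1; period 2)
step 8: 11....11111
count of 1: 7

7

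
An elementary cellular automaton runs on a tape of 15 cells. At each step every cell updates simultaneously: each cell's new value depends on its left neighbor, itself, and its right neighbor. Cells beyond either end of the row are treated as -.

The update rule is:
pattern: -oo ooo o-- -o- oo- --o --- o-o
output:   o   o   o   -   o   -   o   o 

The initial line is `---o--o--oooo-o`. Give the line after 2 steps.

ooo--o--ooooooo

step 1: oo--o--o-ooooo-
step 2: ooo--o--ooooooo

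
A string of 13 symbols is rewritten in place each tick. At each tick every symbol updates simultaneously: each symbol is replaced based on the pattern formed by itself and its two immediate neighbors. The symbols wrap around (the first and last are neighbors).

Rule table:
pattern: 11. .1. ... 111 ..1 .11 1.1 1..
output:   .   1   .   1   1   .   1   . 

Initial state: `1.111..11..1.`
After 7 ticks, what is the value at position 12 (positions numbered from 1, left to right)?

11.1..1...111
1.11.11..1.11
.1..1...111.1
11.11..1.1.11
1.1...11111.1
.11..1.111.1.
1...111.1.11.
position 12 holds 1

1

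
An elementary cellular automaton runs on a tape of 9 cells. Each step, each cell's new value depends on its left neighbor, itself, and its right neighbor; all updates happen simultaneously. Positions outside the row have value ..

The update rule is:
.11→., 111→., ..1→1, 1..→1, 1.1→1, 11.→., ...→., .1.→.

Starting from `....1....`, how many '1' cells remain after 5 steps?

4

...1.1...
..1.1.1..
.1.1.1.1.
1.1.1.1.1
.1.1.1.1.
count of 1: 4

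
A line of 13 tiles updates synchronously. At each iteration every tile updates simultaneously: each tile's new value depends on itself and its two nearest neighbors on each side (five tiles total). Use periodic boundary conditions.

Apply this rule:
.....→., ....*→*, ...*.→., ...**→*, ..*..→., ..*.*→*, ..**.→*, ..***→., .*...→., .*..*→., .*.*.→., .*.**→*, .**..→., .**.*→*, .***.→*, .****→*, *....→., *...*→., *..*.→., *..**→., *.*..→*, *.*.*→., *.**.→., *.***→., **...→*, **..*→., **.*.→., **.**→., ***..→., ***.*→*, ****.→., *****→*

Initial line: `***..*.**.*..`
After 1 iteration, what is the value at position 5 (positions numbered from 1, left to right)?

iteration 1: .*...**.*.*..
position 5 holds .

.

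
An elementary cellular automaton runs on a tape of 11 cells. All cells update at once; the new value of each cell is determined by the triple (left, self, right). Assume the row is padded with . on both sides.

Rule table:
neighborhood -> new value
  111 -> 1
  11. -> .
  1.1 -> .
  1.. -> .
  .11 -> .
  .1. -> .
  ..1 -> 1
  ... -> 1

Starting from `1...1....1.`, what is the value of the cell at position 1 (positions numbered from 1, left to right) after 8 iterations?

..11..111..
11...1.1..1
...11....1.
111...111..
.1..11.1..1
1..1.....1.
..1..1111..
11..1.11..1
position 1 holds 1

1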